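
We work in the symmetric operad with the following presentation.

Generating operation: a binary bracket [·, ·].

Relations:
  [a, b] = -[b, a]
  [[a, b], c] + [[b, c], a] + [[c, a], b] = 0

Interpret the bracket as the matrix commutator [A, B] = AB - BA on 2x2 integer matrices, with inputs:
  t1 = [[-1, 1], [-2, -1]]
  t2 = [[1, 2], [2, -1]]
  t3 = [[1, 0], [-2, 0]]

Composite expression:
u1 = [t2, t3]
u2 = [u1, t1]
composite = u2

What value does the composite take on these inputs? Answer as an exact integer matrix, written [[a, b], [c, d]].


[[-2, -8], [-16, 2]]

[t2, t3] = [[-4, -2], [6, 4]]
[[t2, t3], t1] = [[-2, -8], [-16, 2]]


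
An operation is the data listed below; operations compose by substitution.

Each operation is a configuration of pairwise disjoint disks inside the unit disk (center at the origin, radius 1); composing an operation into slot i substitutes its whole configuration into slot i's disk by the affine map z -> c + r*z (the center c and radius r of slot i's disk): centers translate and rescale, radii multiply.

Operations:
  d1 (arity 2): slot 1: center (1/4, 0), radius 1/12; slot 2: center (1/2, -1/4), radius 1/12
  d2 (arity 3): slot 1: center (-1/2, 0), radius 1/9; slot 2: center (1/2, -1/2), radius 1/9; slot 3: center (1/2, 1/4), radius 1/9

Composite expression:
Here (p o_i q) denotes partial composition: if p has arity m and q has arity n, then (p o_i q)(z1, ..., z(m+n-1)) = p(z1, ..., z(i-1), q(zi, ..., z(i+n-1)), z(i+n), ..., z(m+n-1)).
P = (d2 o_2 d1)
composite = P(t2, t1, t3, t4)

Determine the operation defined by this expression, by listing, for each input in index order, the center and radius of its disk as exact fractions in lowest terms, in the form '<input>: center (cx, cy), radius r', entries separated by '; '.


t1: center (19/36, -1/2), radius 1/108; t2: center (-1/2, 0), radius 1/9; t3: center (5/9, -19/36), radius 1/108; t4: center (1/2, 1/4), radius 1/9

Nesting under d2 composes maps z -> c + r*z down each t-path.
t2 passes through 1 substitution, ending at center (-1/2, 0), radius 1/9
t1 passes through 2 substitutions, ending at center (19/36, -1/2), radius 1/108
t3 passes through 2 substitutions, ending at center (5/9, -19/36), radius 1/108
t4 passes through 1 substitution, ending at center (1/2, 1/4), radius 1/9


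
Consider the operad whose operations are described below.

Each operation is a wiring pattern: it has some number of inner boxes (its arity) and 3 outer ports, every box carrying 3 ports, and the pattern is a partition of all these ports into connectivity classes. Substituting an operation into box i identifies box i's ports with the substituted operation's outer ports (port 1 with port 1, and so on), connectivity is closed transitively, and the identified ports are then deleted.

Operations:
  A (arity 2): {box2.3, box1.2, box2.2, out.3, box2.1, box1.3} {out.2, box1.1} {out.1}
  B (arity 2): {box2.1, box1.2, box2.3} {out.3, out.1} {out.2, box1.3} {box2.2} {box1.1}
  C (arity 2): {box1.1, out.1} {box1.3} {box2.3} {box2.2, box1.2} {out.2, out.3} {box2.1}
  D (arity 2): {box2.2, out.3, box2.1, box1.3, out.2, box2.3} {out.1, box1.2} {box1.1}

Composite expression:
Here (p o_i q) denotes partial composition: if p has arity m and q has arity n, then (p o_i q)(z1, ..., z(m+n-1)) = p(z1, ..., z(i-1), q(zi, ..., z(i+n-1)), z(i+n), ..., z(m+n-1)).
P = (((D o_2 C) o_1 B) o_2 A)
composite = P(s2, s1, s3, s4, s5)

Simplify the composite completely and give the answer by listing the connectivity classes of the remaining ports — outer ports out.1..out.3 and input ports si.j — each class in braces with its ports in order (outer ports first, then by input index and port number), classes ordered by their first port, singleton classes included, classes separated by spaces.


{out.1, s2.3} {out.2, out.3, s4.1} {s1.1} {s1.2, s1.3, s2.2, s3.1, s3.2, s3.3} {s2.1} {s4.2, s5.2} {s4.3} {s5.1} {s5.3}

Treat the ports identified at D as solder joints: merge, then drop.
composing A on (s1, s3), with out.j its own outer ports: {out.1} {out.2, s1.1} {out.3, s1.2, s1.3, s3.1, s3.2, s3.3}
composing B on (s2, s1, s3), with out.j its own outer ports: {out.1, out.3} {out.2, s2.3} {s1.1} {s1.2, s1.3, s2.2, s3.1, s3.2, s3.3} {s2.1}
composing C on (s4, s5), with out.j its own outer ports: {out.1, s4.1} {out.2, out.3} {s4.2, s5.2} {s4.3} {s5.1} {s5.3}
composing D on (s2, s1, s3, s4, s5), with out.j its own outer ports: {out.1, s2.3} {out.2, out.3, s4.1} {s1.1} {s1.2, s1.3, s2.2, s3.1, s3.2, s3.3} {s2.1} {s4.2, s5.2} {s4.3} {s5.1} {s5.3}


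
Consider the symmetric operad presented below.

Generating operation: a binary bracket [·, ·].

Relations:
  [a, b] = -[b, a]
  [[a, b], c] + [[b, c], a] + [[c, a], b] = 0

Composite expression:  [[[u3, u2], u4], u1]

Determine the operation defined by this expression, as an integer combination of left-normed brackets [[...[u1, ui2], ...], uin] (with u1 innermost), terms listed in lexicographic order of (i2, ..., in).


[[[u1, u2], u3], u4] - [[[u1, u3], u2], u4] - [[[u1, u4], u2], u3] + [[[u1, u4], u3], u2]

In the tensor algebra, words opening u1 carry the u1-anchored form.
Composite bracket: [[[u3, u2], u4], u1]
Expanding via [a, b] = ab - ba: 8 signed words (2^3 = 8).
The u1-initial words carry the normal form:
  sign of u1u2u3u4 is +1, so it contributes +[[[u1, u2], u3], u4]
  sign of u1u3u2u4 is -1, so it contributes -[[[u1, u3], u2], u4]
  sign of u1u4u2u3 is -1, so it contributes -[[[u1, u4], u2], u3]
  sign of u1u4u3u2 is +1, so it contributes +[[[u1, u4], u3], u2]


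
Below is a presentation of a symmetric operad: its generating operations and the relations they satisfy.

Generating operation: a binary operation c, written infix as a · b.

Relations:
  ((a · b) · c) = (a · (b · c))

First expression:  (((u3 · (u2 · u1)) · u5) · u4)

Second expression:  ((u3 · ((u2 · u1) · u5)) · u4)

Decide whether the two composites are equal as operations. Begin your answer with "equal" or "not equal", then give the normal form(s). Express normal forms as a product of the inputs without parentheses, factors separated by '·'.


equal — both sides give u3 · u2 · u1 · u5 · u4


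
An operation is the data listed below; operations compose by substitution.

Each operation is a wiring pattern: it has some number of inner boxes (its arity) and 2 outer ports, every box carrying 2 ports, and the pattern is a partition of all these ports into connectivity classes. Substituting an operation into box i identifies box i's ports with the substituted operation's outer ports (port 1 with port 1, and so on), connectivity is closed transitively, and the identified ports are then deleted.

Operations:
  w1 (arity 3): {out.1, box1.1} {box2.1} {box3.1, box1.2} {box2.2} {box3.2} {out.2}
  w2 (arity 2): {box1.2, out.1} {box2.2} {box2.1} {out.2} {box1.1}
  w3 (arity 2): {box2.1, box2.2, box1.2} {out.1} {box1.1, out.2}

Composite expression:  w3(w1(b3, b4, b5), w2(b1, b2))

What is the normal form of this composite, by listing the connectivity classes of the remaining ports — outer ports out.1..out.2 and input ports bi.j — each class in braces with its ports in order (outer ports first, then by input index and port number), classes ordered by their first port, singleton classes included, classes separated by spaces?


{out.1} {out.2, b3.1} {b1.1} {b1.2} {b2.1} {b2.2} {b3.2, b5.1} {b4.1} {b4.2} {b5.2}

Connectivity passes through glued w3-boundaries; trace each wire chain.
composing w1 on (b3, b4, b5), with out.j its own outer ports: {out.1, b3.1} {out.2} {b3.2, b5.1} {b4.1} {b4.2} {b5.2}
composing w2 on (b1, b2), with out.j its own outer ports: {out.1, b1.2} {out.2} {b1.1} {b2.1} {b2.2}
composing w3 on (b3, b4, b5, b1, b2), with out.j its own outer ports: {out.1} {out.2, b3.1} {b1.1} {b1.2} {b2.1} {b2.2} {b3.2, b5.1} {b4.1} {b4.2} {b5.2}


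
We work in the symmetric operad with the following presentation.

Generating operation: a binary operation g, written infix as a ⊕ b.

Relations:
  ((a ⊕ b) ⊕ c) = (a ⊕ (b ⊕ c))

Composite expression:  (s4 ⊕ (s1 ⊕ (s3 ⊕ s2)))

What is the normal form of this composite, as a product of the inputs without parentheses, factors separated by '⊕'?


s4 ⊕ s1 ⊕ s3 ⊕ s2

The g-tree's shape is irrelevant; the s-reading-order decides.
(s3 ⊕ s2) collapses to s3 ⊕ s2
(s1 ⊕ (s3 ⊕ s2)) collapses to s1 ⊕ s3 ⊕ s2
(s4 ⊕ (s1 ⊕ (s3 ⊕ s2))) collapses to s4 ⊕ s1 ⊕ s3 ⊕ s2


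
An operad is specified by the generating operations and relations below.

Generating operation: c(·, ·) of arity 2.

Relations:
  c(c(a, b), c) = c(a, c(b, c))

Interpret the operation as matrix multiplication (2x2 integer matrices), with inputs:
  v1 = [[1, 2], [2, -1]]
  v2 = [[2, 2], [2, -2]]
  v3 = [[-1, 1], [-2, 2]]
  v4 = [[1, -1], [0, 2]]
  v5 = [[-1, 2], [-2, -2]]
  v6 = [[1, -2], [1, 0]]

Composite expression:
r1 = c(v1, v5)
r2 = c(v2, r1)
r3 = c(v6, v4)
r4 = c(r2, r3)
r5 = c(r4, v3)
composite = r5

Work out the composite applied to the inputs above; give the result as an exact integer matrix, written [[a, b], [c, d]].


c(v1, v5) = [[-5, -2], [0, 6]]
c(v2, c(v1, v5)) = [[-10, 8], [-10, -16]]
c(v6, v4) = [[1, -5], [1, -1]]
c(c(v2, c(v1, v5)), c(v6, v4)) = [[-2, 42], [-26, 66]]
c(c(c(v2, c(v1, v5)), c(v6, v4)), v3) = [[-82, 82], [-106, 106]]

[[-82, 82], [-106, 106]]


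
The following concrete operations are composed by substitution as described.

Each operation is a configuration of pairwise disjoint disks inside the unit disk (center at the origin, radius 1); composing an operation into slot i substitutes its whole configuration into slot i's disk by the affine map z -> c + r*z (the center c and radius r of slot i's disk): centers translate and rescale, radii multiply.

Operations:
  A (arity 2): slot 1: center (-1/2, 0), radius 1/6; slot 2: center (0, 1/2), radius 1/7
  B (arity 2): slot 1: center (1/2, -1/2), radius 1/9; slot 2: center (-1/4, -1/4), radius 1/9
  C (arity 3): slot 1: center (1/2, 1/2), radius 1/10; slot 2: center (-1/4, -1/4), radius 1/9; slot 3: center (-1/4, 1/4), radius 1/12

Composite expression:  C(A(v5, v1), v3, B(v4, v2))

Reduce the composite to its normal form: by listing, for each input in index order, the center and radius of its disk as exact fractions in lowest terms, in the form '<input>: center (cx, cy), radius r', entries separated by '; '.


v1: center (1/2, 11/20), radius 1/70; v2: center (-13/48, 11/48), radius 1/108; v3: center (-1/4, -1/4), radius 1/9; v4: center (-5/24, 5/24), radius 1/108; v5: center (9/20, 1/2), radius 1/60

Follow each v-input down from C: c' goes to c + r*c', radius to r*r'.
v5 passes through 2 substitutions, ending at center (9/20, 1/2), radius 1/60
v1 passes through 2 substitutions, ending at center (1/2, 11/20), radius 1/70
v3 passes through 1 substitution, ending at center (-1/4, -1/4), radius 1/9
v4 passes through 2 substitutions, ending at center (-5/24, 5/24), radius 1/108
v2 passes through 2 substitutions, ending at center (-13/48, 11/48), radius 1/108


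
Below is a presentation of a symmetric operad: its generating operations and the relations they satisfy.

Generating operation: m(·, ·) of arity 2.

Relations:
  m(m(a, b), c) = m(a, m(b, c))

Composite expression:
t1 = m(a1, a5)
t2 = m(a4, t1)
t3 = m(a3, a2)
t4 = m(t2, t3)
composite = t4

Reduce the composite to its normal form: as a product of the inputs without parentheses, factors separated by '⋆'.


a4 ⋆ a1 ⋆ a5 ⋆ a3 ⋆ a2

Every regrouping of m is equal, so read the a-inputs in written order.
m(a1, a5) flattens to a1 ⋆ a5
m(a4, m(a1, a5)) flattens to a4 ⋆ a1 ⋆ a5
m(a3, a2) flattens to a3 ⋆ a2
m(m(a4, m(a1, a5)), m(a3, a2)) flattens to a4 ⋆ a1 ⋆ a5 ⋆ a3 ⋆ a2


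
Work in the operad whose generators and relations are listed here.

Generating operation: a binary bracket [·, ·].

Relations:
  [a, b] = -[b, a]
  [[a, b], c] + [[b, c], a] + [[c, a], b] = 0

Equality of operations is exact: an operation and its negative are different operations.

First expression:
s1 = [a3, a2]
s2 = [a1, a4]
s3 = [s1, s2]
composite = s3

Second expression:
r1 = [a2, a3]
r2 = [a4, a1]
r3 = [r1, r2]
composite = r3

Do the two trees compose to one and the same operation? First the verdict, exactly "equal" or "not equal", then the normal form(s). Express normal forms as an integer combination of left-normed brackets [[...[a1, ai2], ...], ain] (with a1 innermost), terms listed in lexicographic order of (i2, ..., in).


equal; the common form is [[[a1, a4], a2], a3] - [[[a1, a4], a3], a2]


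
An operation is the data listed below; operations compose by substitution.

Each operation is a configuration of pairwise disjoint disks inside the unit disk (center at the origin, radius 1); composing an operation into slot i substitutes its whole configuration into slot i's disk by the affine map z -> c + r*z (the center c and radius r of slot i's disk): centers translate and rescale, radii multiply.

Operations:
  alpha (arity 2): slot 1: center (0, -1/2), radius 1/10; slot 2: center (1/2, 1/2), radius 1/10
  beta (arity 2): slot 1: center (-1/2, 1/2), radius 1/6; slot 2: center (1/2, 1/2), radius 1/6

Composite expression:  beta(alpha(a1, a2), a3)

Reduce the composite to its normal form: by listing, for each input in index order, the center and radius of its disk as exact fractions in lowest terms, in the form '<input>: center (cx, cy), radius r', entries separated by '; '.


Affine substitution under beta: radii multiply and a-centers shift.
for a1, the 2-step affine chain lands on center (-1/2, 5/12), radius 1/60
for a2, the 2-step affine chain lands on center (-5/12, 7/12), radius 1/60
for a3, the 1-step affine chain lands on center (1/2, 1/2), radius 1/6

a1: center (-1/2, 5/12), radius 1/60; a2: center (-5/12, 7/12), radius 1/60; a3: center (1/2, 1/2), radius 1/6


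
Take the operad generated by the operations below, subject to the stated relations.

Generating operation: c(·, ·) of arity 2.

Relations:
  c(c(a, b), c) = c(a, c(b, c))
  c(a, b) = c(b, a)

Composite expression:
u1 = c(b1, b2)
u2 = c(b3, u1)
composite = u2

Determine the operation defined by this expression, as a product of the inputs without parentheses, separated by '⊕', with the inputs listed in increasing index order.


b1 ⊕ b2 ⊕ b3

With c associative and commutative, the b-input set is all that matters.
c(b1, b2) spells out as b1 ⊕ b2
c(b3, c(b1, b2)) spells out as b3 ⊕ b1 ⊕ b2
putting the inputs in ascending order: b1 ⊕ b2 ⊕ b3


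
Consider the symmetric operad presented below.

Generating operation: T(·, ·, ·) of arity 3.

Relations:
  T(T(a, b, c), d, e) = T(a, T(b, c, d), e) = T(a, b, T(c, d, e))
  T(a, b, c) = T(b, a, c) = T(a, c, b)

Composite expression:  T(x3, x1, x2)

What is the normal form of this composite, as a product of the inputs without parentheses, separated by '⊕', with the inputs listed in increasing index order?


x1 ⊕ x2 ⊕ x3

Key point: T commutes, so take the x-inputs in any fixed order.
T(x3, x1, x2) spells out as x3 ⊕ x1 ⊕ x2
commutativity sorts the factors: x1 ⊕ x2 ⊕ x3


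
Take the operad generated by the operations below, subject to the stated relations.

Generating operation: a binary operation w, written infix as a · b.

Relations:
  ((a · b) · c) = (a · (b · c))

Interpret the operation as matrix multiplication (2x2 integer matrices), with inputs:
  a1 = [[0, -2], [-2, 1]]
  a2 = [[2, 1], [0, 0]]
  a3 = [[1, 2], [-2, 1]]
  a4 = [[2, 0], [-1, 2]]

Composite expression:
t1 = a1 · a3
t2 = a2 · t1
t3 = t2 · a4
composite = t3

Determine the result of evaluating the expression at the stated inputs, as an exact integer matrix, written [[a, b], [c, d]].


[[15, -14], [0, 0]]


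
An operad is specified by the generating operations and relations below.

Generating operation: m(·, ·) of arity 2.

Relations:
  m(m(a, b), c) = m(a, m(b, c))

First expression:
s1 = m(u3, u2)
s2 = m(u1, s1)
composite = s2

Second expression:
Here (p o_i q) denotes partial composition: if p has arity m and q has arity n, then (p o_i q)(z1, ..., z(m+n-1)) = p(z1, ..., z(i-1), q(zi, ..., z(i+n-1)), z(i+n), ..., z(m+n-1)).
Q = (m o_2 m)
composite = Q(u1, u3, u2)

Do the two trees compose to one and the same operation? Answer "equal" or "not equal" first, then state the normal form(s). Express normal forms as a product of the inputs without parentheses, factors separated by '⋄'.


equal; both compose to u1 ⋄ u3 ⋄ u2

Reducing the first expression gives u1 ⋄ u3 ⋄ u2
Reducing the second expression gives u1 ⋄ u3 ⋄ u2
The normal forms match — equal.


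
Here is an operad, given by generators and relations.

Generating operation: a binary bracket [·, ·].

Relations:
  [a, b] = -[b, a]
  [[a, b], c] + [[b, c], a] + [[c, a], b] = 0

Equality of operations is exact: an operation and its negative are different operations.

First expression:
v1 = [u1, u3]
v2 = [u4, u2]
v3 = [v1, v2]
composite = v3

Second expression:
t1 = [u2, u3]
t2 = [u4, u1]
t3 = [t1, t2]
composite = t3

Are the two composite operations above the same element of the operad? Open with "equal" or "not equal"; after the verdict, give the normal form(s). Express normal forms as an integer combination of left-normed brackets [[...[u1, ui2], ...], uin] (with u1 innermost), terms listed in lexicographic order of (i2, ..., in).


not equal; first: -[[[u1, u3], u2], u4] + [[[u1, u3], u4], u2]; second: [[[u1, u4], u2], u3] - [[[u1, u4], u3], u2]

The first expression reduces to -[[[u1, u3], u2], u4] + [[[u1, u3], u4], u2]
The second expression reduces to [[[u1, u4], u2], u3] - [[[u1, u4], u3], u2]
No match — not equal.


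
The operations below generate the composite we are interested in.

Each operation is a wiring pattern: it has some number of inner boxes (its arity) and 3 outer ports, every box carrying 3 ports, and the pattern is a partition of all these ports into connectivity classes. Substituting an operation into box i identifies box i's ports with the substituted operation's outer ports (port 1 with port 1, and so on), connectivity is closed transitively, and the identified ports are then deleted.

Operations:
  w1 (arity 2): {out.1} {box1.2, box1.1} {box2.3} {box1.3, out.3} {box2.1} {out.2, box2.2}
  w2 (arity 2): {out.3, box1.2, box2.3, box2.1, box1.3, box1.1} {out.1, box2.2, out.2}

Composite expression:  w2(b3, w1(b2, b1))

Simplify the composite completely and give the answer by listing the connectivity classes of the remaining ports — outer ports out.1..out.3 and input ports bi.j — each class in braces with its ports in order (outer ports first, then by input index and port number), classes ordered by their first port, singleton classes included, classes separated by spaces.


Reachability decides: close wires over w2-identified ports.
after w1, the pattern on (b2, b1) reads {out.1} {out.2, b1.2} {out.3, b2.3} {b1.1} {b1.3} {b2.1, b2.2} (out.j = its outer ports)
after w2, the pattern on (b3, b2, b1) reads {out.1, out.2, b1.2} {out.3, b2.3, b3.1, b3.2, b3.3} {b1.1} {b1.3} {b2.1, b2.2} (out.j = its outer ports)

{out.1, out.2, b1.2} {out.3, b2.3, b3.1, b3.2, b3.3} {b1.1} {b1.3} {b2.1, b2.2}


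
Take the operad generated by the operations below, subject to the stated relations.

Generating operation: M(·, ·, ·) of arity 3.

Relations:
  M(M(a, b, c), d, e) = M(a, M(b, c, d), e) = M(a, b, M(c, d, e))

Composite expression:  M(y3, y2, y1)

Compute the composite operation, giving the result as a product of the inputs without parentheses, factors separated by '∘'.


y3 ∘ y2 ∘ y1

Under associativity of M, the answer is the y's in reading order.
M(y3, y2, y1) linearizes to y3 ∘ y2 ∘ y1


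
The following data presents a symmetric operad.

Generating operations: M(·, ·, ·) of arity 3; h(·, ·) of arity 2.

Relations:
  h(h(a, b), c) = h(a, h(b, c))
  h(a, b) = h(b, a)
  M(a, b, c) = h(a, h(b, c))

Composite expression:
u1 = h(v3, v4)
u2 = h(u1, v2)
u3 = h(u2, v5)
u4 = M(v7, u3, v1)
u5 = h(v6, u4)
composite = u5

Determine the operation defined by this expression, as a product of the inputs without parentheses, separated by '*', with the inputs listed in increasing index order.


Both nesting and order wash out for h; what remains is which v's occur.
h(v3, v4) collapses to v3 * v4
h(h(v3, v4), v2) collapses to v3 * v4 * v2
h(h(h(v3, v4), v2), v5) collapses to v3 * v4 * v2 * v5
M(v7, h(h(h(v3, v4), v2), v5), v1) collapses to v7 * v3 * v4 * v2 * v5 * v1
h(v6, M(v7, h(h(h(v3, v4), v2), v5), v1)) collapses to v6 * v7 * v3 * v4 * v2 * v5 * v1
sorting the factors by input index: v1 * v2 * v3 * v4 * v5 * v6 * v7

v1 * v2 * v3 * v4 * v5 * v6 * v7


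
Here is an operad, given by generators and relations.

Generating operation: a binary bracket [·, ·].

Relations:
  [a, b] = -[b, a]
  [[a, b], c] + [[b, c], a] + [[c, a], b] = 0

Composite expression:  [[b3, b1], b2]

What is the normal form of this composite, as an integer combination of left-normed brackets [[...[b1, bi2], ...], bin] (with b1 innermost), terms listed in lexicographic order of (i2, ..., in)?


-[[b1, b3], b2]

A multilinear Lie element is pinned by b1-initial words (b1 innermost).
Composite bracket: [[b3, b1], b2]
Expanding via [a, b] = ab - ba: 4 signed words (2^2 = 4).
The b1-initial words carry the normal form:
  the word b1b3b2 carries sign -1 and contributes -[[b1, b3], b2]


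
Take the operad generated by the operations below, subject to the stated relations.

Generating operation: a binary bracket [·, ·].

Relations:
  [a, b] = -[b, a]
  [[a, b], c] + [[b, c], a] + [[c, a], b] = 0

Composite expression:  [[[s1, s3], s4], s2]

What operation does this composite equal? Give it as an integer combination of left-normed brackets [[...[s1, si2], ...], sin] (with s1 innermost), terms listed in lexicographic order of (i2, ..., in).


In the tensor algebra, words opening s1 carry the s1-anchored form.
Composite bracket: [[[s1, s3], s4], s2]
Expanding via [a, b] = ab - ba: 8 signed words (2^3 = 8).
Coefficients come from the s1-initial words:
  s1s3s4s2 (sign +1) contributes +[[[s1, s3], s4], s2]

[[[s1, s3], s4], s2]


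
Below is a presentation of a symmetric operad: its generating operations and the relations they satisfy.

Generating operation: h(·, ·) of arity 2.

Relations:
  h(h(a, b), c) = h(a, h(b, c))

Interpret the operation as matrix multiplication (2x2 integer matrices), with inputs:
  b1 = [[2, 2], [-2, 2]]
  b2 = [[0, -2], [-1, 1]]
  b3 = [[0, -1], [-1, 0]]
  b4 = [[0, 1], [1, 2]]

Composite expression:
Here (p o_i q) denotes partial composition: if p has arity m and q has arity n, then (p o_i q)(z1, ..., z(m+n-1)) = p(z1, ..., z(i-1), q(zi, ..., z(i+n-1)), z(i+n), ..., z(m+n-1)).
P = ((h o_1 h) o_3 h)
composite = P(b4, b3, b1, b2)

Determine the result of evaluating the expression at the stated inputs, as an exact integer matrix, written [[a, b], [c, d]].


h(b4, b3) = [[-1, 0], [-2, -1]]
h(b1, b2) = [[-2, -2], [-2, 6]]
h(h(b4, b3), h(b1, b2)) = [[2, 2], [6, -2]]

[[2, 2], [6, -2]]


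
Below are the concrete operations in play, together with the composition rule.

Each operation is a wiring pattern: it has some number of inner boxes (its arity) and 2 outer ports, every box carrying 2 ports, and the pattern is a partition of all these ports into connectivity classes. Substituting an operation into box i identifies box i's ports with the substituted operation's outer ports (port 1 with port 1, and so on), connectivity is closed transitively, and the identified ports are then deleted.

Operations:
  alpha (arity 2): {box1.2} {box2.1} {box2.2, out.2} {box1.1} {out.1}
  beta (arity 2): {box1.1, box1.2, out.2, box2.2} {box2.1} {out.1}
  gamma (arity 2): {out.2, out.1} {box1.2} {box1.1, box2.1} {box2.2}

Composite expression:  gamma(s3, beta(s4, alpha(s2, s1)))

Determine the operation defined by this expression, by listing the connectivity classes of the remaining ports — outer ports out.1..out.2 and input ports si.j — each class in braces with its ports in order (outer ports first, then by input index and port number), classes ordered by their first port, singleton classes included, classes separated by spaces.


{out.1, out.2} {s1.1} {s1.2, s4.1, s4.2} {s2.1} {s2.2} {s3.1} {s3.2}

After gluing at gamma, chains via deleted ports link the s-ports.
after alpha, the pattern on (s2, s1) reads {out.1} {out.2, s1.2} {s1.1} {s2.1} {s2.2} (out.j = its outer ports)
after beta, the pattern on (s4, s2, s1) reads {out.1} {out.2, s1.2, s4.1, s4.2} {s1.1} {s2.1} {s2.2} (out.j = its outer ports)
after gamma, the pattern on (s3, s4, s2, s1) reads {out.1, out.2} {s1.1} {s1.2, s4.1, s4.2} {s2.1} {s2.2} {s3.1} {s3.2} (out.j = its outer ports)


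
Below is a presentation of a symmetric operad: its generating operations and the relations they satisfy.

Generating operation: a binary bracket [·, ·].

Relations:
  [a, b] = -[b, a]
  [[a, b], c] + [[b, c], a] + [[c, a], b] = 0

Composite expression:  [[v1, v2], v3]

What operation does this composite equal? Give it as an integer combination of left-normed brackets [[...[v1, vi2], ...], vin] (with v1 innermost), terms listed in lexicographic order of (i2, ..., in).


[[v1, v2], v3]

Left-normed coefficients sit on the v1-initial expansion words.
Composite bracket: [[v1, v2], v3]
Expanding via [a, b] = ab - ba: 4 signed words (2^2 = 4).
Collect the words opening with v1:
  sign of v1v2v3 is +1, so it contributes +[[v1, v2], v3]


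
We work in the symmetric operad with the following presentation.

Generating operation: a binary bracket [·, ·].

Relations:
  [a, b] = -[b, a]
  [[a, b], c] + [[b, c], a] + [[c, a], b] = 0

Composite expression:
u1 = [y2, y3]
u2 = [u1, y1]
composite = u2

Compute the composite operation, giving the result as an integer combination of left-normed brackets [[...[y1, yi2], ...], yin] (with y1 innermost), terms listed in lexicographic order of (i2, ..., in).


Antisymmetry and Jacobi reduce to y1-anchored left-normed brackets.
Composite bracket: [[y2, y3], y1]
Applying ab - ba throughout gives 4 signed words (2^2 = 4).
Keep just the words that open with y1:
  y1y2y3 (sign -1) contributes -[[y1, y2], y3]
  y1y3y2 (sign +1) contributes +[[y1, y3], y2]

-[[y1, y2], y3] + [[y1, y3], y2]


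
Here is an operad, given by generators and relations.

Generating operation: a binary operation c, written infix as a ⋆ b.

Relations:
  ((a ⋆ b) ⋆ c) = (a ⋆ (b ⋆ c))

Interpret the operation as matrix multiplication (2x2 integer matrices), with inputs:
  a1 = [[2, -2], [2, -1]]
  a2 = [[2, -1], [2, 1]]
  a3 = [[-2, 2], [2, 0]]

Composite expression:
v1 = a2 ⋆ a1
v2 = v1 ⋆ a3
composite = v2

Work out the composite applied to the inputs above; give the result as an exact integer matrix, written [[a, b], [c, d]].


[[-10, 4], [-22, 12]]

(a2 ⋆ a1) = [[2, -3], [6, -5]]
((a2 ⋆ a1) ⋆ a3) = [[-10, 4], [-22, 12]]


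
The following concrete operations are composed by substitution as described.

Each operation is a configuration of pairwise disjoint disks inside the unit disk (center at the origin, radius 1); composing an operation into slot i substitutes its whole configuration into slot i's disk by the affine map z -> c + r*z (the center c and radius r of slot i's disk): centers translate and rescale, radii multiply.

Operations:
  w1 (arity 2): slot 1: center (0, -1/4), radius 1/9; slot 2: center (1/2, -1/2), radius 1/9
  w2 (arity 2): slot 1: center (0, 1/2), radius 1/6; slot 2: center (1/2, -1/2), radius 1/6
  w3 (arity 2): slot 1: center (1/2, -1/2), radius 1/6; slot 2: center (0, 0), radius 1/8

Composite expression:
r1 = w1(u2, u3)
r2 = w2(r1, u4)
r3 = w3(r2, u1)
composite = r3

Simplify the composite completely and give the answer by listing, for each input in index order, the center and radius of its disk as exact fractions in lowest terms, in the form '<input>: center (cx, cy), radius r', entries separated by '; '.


u1: center (0, 0), radius 1/8; u2: center (1/2, -61/144), radius 1/324; u3: center (37/72, -31/72), radius 1/324; u4: center (7/12, -7/12), radius 1/36


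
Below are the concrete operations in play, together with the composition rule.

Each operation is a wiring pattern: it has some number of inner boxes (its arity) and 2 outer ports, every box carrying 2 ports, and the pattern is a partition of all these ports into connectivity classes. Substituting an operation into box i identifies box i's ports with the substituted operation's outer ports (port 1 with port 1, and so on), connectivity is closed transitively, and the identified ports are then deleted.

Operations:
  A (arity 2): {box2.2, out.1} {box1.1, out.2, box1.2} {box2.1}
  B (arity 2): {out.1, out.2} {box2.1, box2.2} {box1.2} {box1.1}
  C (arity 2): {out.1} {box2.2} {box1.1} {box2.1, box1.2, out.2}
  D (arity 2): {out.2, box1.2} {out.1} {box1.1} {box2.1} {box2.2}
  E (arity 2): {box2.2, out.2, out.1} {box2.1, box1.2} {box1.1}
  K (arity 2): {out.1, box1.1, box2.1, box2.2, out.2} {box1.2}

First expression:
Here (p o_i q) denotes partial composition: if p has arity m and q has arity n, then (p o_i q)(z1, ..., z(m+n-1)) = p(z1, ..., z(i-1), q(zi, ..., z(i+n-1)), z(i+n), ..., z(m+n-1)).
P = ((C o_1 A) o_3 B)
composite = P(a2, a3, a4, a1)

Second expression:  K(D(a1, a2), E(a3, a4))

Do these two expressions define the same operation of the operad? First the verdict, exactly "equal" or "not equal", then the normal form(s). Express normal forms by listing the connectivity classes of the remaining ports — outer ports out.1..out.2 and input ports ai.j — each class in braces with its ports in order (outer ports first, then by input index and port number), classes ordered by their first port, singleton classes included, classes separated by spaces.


not equal; first: {out.1} {out.2, a2.1, a2.2} {a1.1, a1.2} {a3.1} {a3.2} {a4.1} {a4.2}; second: {out.1, out.2, a4.2} {a1.1} {a1.2} {a2.1} {a2.2} {a3.1} {a3.2, a4.1}

The first expression, normalized: {out.1} {out.2, a2.1, a2.2} {a1.1, a1.2} {a3.1} {a3.2} {a4.1} {a4.2}
The second expression, normalized: {out.1, out.2, a4.2} {a1.1} {a1.2} {a2.1} {a2.2} {a3.1} {a3.2, a4.1}
Different reductions; not equal.


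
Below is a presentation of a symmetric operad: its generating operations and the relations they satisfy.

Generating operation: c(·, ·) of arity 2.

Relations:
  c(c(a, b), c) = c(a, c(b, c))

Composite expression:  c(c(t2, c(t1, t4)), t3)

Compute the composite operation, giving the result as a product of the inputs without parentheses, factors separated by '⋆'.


t2 ⋆ t1 ⋆ t4 ⋆ t3

Key point: c is associative — brackets drop, the t-order remains.
c(t1, t4) linearizes to t1 ⋆ t4
c(t2, c(t1, t4)) linearizes to t2 ⋆ t1 ⋆ t4
c(c(t2, c(t1, t4)), t3) linearizes to t2 ⋆ t1 ⋆ t4 ⋆ t3


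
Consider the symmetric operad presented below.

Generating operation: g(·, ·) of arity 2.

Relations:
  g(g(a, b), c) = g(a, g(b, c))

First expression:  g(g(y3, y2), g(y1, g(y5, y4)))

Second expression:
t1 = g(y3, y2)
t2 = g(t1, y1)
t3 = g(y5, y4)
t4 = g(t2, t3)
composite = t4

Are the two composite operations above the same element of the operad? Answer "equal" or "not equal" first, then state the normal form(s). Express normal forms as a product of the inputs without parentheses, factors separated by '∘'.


equal; the common form is y3 ∘ y2 ∘ y1 ∘ y5 ∘ y4


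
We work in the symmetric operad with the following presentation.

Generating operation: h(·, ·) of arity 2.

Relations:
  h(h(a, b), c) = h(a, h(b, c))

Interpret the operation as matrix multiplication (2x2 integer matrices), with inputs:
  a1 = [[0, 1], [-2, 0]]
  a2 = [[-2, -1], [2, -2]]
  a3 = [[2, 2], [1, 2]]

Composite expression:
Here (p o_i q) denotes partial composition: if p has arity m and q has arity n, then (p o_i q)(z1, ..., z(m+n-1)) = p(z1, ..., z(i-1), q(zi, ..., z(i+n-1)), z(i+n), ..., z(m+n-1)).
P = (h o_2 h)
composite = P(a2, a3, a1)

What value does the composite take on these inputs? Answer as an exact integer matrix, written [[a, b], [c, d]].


[[12, -5], [0, 2]]

h(a3, a1) = [[-4, 2], [-4, 1]]
h(a2, h(a3, a1)) = [[12, -5], [0, 2]]


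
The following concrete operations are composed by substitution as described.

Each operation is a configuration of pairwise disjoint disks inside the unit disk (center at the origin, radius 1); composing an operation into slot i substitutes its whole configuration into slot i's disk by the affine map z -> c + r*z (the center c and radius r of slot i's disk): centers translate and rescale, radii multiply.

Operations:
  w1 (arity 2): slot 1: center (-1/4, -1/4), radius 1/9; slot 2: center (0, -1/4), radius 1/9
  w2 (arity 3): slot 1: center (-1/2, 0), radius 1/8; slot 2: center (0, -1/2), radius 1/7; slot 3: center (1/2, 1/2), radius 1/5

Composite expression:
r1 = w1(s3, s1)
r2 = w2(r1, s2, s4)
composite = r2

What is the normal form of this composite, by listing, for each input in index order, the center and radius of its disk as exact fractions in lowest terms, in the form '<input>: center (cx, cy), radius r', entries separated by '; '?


s1: center (-1/2, -1/32), radius 1/72; s2: center (0, -1/2), radius 1/7; s3: center (-17/32, -1/32), radius 1/72; s4: center (1/2, 1/2), radius 1/5


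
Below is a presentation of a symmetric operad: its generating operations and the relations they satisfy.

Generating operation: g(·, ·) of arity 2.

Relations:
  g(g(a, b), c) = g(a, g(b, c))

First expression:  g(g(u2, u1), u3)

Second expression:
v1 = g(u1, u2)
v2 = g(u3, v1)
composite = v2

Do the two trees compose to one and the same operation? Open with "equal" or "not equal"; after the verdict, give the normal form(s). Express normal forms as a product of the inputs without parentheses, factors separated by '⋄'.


not equal; first: u2 ⋄ u1 ⋄ u3; second: u3 ⋄ u1 ⋄ u2


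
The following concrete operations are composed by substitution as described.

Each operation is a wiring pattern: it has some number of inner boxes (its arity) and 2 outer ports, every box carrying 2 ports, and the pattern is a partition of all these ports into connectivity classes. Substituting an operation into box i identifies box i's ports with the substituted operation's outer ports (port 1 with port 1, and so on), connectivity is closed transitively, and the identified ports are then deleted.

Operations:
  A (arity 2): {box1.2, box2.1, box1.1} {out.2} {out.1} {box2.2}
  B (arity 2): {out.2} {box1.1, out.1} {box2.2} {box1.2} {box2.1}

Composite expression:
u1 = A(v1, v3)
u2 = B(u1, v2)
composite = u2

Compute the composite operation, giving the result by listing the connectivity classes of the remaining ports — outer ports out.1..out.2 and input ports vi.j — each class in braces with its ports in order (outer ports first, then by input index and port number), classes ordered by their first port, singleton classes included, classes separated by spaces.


Two ports join when wires chain via B-identified ports.
A over (v1, v3) gives {out.1} {out.2} {v1.1, v1.2, v3.1} {v3.2}, out.j being that stage's outer ports
B over (v1, v3, v2) gives {out.1} {out.2} {v1.1, v1.2, v3.1} {v2.1} {v2.2} {v3.2}, out.j being that stage's outer ports

{out.1} {out.2} {v1.1, v1.2, v3.1} {v2.1} {v2.2} {v3.2}


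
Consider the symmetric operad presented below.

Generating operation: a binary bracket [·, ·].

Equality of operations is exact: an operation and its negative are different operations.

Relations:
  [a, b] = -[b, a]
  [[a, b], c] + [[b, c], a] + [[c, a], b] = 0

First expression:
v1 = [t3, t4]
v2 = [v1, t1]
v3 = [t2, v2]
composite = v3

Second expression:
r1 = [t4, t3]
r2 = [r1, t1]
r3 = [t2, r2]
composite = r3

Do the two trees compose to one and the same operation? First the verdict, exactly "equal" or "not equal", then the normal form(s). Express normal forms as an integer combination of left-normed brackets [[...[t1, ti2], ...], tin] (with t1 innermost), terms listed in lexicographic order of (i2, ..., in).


not equal; the first gives [[[t1, t3], t4], t2] - [[[t1, t4], t3], t2] and the second -[[[t1, t3], t4], t2] + [[[t1, t4], t3], t2]

Reducing the first expression gives [[[t1, t3], t4], t2] - [[[t1, t4], t3], t2]
Reducing the second expression gives -[[[t1, t3], t4], t2] + [[[t1, t4], t3], t2]
Distinct normal forms: not equal.


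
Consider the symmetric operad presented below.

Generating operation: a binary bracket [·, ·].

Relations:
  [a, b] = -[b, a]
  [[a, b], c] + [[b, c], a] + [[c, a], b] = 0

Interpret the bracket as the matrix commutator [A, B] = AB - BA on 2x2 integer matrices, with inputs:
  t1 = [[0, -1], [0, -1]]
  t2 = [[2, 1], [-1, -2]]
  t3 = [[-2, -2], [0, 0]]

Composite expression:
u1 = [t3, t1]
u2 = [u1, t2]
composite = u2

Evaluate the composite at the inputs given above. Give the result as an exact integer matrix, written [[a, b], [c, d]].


[[-4, -16], [0, 4]]

[t3, t1] = [[0, 4], [0, 0]]
[[t3, t1], t2] = [[-4, -16], [0, 4]]


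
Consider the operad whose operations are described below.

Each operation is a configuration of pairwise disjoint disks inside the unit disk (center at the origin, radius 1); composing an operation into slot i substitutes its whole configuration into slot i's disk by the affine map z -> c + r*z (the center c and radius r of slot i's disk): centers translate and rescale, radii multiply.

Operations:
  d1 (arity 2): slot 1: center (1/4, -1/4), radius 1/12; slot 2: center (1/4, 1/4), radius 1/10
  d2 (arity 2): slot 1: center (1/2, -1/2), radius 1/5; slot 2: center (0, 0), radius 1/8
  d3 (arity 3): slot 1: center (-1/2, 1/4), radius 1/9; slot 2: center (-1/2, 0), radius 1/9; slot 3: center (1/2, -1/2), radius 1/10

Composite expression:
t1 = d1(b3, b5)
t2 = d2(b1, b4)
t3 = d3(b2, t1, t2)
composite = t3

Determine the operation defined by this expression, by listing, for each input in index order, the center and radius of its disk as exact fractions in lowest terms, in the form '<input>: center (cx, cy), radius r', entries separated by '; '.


b1: center (11/20, -11/20), radius 1/50; b2: center (-1/2, 1/4), radius 1/9; b3: center (-17/36, -1/36), radius 1/108; b4: center (1/2, -1/2), radius 1/80; b5: center (-17/36, 1/36), radius 1/90

Only the slot chain above each b matters under d3; compose those maps.
for b2, the 1-step affine chain lands on center (-1/2, 1/4), radius 1/9
for b3, the 2-step affine chain lands on center (-17/36, -1/36), radius 1/108
for b5, the 2-step affine chain lands on center (-17/36, 1/36), radius 1/90
for b1, the 2-step affine chain lands on center (11/20, -11/20), radius 1/50
for b4, the 2-step affine chain lands on center (1/2, -1/2), radius 1/80


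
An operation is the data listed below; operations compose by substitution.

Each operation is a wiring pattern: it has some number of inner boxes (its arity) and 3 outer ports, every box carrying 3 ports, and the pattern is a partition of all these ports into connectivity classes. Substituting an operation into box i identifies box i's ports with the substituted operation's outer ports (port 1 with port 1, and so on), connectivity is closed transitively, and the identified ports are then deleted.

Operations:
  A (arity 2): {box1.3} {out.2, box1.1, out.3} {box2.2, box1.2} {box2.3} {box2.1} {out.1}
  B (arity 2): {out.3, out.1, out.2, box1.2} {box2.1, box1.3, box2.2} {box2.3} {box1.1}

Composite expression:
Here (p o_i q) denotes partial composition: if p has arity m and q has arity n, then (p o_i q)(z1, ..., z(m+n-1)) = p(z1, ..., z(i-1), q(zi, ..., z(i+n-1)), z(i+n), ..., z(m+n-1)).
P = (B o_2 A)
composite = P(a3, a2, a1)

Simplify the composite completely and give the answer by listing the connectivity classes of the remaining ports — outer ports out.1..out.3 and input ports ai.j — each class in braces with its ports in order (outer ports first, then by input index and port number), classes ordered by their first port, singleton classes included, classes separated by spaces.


{out.1, out.2, out.3, a3.2} {a1.1} {a1.2, a2.2} {a1.3} {a2.1, a3.3} {a2.3} {a3.1}

Treat the ports identified at B as solder joints: merge, then drop.
stage A: inputs (a2, a1), connectivity {out.1} {out.2, out.3, a2.1} {a1.1} {a1.2, a2.2} {a1.3} {a2.3}, out.j its boundary
stage B: inputs (a3, a2, a1), connectivity {out.1, out.2, out.3, a3.2} {a1.1} {a1.2, a2.2} {a1.3} {a2.1, a3.3} {a2.3} {a3.1}, out.j its boundary


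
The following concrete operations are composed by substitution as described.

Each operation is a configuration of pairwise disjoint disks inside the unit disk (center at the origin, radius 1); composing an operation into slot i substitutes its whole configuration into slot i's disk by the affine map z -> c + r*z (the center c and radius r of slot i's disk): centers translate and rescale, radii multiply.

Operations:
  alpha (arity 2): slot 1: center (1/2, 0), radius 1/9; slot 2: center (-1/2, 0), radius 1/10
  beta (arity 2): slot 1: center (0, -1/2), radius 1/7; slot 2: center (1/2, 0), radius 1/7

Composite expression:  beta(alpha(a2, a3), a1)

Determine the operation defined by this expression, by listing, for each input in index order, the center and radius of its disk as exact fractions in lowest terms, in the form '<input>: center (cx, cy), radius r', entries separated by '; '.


a1: center (1/2, 0), radius 1/7; a2: center (1/14, -1/2), radius 1/63; a3: center (-1/14, -1/2), radius 1/70

Each a-disk chains the slot maps above it in beta; radii multiply.
a2: after 2 affine steps, its disk has center (1/14, -1/2), radius 1/63
a3: after 2 affine steps, its disk has center (-1/14, -1/2), radius 1/70
a1: after 1 affine step, its disk has center (1/2, 0), radius 1/7
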